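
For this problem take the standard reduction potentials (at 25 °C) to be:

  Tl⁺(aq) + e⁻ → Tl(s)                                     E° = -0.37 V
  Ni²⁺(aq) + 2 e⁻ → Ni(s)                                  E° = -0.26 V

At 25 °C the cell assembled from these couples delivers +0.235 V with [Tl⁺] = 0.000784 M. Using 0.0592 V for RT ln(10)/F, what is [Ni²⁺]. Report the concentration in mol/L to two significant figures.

0.010 M

Ni²⁺/Ni is the cathode, Tl⁺/Tl the anode: E°cell = +0.11 V, n = 2.
Overall reaction: Ni²⁺(aq) + 2 Tl(s) → Ni(s) + 2 Tl⁺(aq); Q = [Tl⁺]^2/[Ni²⁺]^1.
From E = E° − (0.0592/n) log Q: log Q = (E° − E)·n/0.0592 = (+0.11 − (+0.235))·2/0.0592 = -4.2230.
So 1·log[Ni²⁺] = 2·log(0.000784) − log Q = -6.2114 − (-4.2230) = -1.9884; [Ni²⁺] = 10^(-1.9884) ≈ 0.010 M.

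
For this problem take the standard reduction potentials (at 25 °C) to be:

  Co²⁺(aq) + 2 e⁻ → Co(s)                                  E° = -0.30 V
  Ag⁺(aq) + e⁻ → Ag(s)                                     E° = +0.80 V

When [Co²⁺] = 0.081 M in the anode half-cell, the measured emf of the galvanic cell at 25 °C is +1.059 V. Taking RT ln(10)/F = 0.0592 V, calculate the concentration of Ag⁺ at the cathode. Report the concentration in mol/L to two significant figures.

Ag⁺/Ag is the cathode, Co²⁺/Co the anode: E°cell = +1.10 V, n = 2.
Overall reaction: 2 Ag⁺(aq) + Co(s) → 2 Ag(s) + Co²⁺(aq); Q = [Co²⁺]^1/[Ag⁺]^2.
From E = E° − (0.0592/n) log Q: log Q = (E° − E)·n/0.0592 = (+1.10 − (+1.059))·2/0.0592 = 1.3851.
So 2·log[Ag⁺] = 1·log(0.081) − log Q = -1.0915 − (1.3851) = -2.4766; log[Ag⁺] = -2.4766 / 2 = -1.2383; [Ag⁺] = 10^(-1.2383) ≈ 0.058 M.

0.058 M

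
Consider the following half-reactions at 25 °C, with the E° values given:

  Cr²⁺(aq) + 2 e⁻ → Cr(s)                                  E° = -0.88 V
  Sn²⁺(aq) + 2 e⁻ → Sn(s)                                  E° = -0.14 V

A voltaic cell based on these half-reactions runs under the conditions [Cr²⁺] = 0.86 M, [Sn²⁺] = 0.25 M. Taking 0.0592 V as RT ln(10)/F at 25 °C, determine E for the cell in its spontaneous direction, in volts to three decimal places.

+0.724 V

Sn²⁺/Sn is the cathode (higher E°), Cr²⁺/Cr the anode: E°cell = -0.14 − (-0.88) = +0.74 V, n = 2.
Overall: Sn²⁺(aq) + Cr(s) → Sn(s) + Cr²⁺(aq)
Q = [Cr²⁺] / ([Sn²⁺]); log Q = 0.537.
E = E° − (0.0592/n) log Q = +0.74 − (0.0592/2)(0.537) = +0.724 V.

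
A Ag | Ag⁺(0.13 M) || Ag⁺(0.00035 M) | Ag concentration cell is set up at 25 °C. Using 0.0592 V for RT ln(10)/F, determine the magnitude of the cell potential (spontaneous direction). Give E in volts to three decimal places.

+0.152 V

For a concentration cell E°cell = 0. The 0.13 M side is the cathode (reduction is favoured where [Ag⁺] is higher).
With n = 1, E = −(0.0592/1) log([Ag⁺]ₐₙ/[Ag⁺]꜀ₐₜ) = −(0.0592/1) log(0.00035/0.13) = −(0.0592/1)(-2.570) = +0.152 V.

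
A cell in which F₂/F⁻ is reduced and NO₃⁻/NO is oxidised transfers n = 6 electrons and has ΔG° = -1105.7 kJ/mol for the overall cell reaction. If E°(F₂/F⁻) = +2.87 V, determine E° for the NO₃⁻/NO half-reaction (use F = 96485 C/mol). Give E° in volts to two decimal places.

+0.96 V

E°cell = −ΔG°/(nF) = −(-1105.7×10³)/((6)(96485)) = +1.910 V.
Since F₂/F⁻ is the cathode and NO₃⁻/NO the anode, E°cell = E°(F₂/F⁻) − E°(NO₃⁻/NO).
So E°(NO₃⁻/NO) = E°(F₂/F⁻) − E°cell = (+2.87) − (+1.910) = +0.96 V.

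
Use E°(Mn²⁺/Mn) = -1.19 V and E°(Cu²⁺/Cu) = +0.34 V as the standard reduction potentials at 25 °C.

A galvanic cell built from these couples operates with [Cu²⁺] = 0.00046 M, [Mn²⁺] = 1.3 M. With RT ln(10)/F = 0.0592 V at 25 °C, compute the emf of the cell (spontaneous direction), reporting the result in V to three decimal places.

+1.428 V

Cu²⁺/Cu is the cathode (higher E°), Mn²⁺/Mn the anode: E°cell = +0.34 − (-1.19) = +1.53 V, n = 2.
Overall: Cu²⁺(aq) + Mn(s) → Cu(s) + Mn²⁺(aq)
Q = [Mn²⁺] / ([Cu²⁺]); log Q = 3.451.
E = E° − (0.0592/n) log Q = +1.53 − (0.0592/2)(3.451) = +1.428 V.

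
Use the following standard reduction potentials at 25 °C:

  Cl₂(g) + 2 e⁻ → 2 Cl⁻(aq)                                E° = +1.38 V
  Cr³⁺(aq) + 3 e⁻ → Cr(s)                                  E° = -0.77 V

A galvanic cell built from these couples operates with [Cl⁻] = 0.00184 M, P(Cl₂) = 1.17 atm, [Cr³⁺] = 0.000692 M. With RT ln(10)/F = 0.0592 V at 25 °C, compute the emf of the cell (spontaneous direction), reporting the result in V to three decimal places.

Cl₂/Cl⁻ is the cathode (higher E°), Cr³⁺/Cr the anode: E°cell = +1.38 − (-0.77) = +2.15 V, n = 6.
Overall: 3 Cl₂(g) + 2 Cr(s) → 6 Cl⁻(aq) + 2 Cr³⁺(aq)
Q = [Cl⁻]^6·[Cr³⁺]^2 / (P(Cl₂)^3); log Q = -22.935.
E = E° − (0.0592/n) log Q = +2.15 − (0.0592/6)(-22.935) = +2.376 V.

+2.376 V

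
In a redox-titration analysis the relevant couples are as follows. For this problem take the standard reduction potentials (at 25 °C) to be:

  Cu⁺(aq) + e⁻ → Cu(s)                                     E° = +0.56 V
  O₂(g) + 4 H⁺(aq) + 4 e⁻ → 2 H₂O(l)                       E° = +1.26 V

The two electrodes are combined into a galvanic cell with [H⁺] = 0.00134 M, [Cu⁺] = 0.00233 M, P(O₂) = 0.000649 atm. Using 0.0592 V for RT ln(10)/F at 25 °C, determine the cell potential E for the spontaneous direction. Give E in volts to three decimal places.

O₂/H₂O is the cathode (higher E°), Cu⁺/Cu the anode: E°cell = +1.26 − (+0.56) = +0.70 V, n = 4.
Overall: O₂(g) + 4 H⁺(aq) + 4 Cu(s) → 2 H₂O(l) + 4 Cu⁺(aq)
Q = [Cu⁺]^4 / (P(O₂)·[H⁺]^4); log Q = 4.149.
E = E° − (0.0592/n) log Q = +0.70 − (0.0592/4)(4.149) = +0.639 V.

+0.639 V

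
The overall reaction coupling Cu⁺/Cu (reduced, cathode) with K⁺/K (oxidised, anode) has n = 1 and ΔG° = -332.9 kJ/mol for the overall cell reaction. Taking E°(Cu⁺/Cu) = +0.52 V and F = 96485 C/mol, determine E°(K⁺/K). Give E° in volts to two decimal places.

-2.93 V

E°cell = −ΔG°/(nF) = −(-332.9×10³)/((1)(96485)) = +3.450 V.
Since Cu⁺/Cu is the cathode and K⁺/K the anode, E°cell = E°(Cu⁺/Cu) − E°(K⁺/K).
So E°(K⁺/K) = E°(Cu⁺/Cu) − E°cell = (+0.52) − (+3.450) = -2.93 V.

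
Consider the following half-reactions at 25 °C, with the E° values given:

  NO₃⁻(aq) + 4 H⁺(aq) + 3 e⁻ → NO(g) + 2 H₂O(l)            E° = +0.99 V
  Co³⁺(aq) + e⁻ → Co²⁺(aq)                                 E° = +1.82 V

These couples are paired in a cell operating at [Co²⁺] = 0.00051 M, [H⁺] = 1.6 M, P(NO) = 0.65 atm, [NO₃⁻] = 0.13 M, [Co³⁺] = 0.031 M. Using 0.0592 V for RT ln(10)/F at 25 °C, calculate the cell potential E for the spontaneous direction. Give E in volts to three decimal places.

Co³⁺/Co²⁺ is the cathode (higher E°), NO₃⁻/NO the anode: E°cell = +1.82 − (+0.99) = +0.83 V, n = 3.
Overall: 3 Co³⁺(aq) + NO(g) + 2 H₂O(l) → 3 Co²⁺(aq) + NO₃⁻(aq) + 4 H⁺(aq)
Q = [Co²⁺]^3·[NO₃⁻]·[H⁺]^4 / ([Co³⁺]^3·P(NO)); log Q = -5.234.
E = E° − (0.0592/n) log Q = +0.83 − (0.0592/3)(-5.234) = +0.933 V.

+0.933 V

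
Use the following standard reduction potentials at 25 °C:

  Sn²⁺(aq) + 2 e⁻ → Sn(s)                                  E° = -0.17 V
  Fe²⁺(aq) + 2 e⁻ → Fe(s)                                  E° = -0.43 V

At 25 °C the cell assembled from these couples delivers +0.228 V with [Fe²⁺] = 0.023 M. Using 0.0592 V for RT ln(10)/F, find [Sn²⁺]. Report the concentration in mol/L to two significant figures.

0.0019 M

Sn²⁺/Sn is the cathode, Fe²⁺/Fe the anode: E°cell = +0.26 V, n = 2.
Overall reaction: Sn²⁺(aq) + Fe(s) → Sn(s) + Fe²⁺(aq); Q = [Fe²⁺]^1/[Sn²⁺]^1.
From E = E° − (0.0592/n) log Q: log Q = (E° − E)·n/0.0592 = (+0.26 − (+0.228))·2/0.0592 = 1.0811.
So 1·log[Sn²⁺] = 1·log(0.023) − log Q = -1.6383 − (1.0811) = -2.7194; [Sn²⁺] = 10^(-2.7194) ≈ 0.0019 M.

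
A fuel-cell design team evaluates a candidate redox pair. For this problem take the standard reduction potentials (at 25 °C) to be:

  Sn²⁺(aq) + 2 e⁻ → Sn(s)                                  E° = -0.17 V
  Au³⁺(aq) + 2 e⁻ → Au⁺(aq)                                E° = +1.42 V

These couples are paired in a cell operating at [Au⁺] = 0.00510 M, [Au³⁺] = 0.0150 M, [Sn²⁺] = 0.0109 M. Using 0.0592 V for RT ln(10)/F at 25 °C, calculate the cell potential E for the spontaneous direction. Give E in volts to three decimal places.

+1.662 V

Au³⁺/Au⁺ is the cathode (higher E°), Sn²⁺/Sn the anode: E°cell = +1.42 − (-0.17) = +1.59 V, n = 2.
Overall: Au³⁺(aq) + Sn(s) → Au⁺(aq) + Sn²⁺(aq)
Q = [Au⁺]·[Sn²⁺] / ([Au³⁺]); log Q = -2.431.
E = E° − (0.0592/n) log Q = +1.59 − (0.0592/2)(-2.431) = +1.662 V.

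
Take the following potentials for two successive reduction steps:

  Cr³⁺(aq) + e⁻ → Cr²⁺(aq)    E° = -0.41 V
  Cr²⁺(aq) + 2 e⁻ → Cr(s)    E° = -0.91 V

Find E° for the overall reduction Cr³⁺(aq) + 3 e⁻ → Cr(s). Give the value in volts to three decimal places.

Standard free energies of sequential steps add: ΔG°₃ = ΔG°₁ + ΔG°₂, so n₃E°₃ = n₁E°₁ + n₂E°₂.
E°₃ = (1×-0.41 + 2×-0.91) / 3 = (-2.230) / 3 = -0.743 V.

-0.743 V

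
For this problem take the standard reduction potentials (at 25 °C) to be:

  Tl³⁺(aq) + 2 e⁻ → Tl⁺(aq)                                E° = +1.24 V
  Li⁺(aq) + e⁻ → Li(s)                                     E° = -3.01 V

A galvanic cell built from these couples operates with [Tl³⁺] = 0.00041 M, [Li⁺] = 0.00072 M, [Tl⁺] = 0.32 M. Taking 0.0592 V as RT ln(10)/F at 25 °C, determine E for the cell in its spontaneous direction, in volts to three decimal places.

Tl³⁺/Tl⁺ is the cathode (higher E°), Li⁺/Li the anode: E°cell = +1.24 − (-3.01) = +4.25 V, n = 2.
Overall: Tl³⁺(aq) + 2 Li(s) → Tl⁺(aq) + 2 Li⁺(aq)
Q = [Tl⁺]·[Li⁺]^2 / ([Tl³⁺]); log Q = -3.393.
E = E° − (0.0592/n) log Q = +4.25 − (0.0592/2)(-3.393) = +4.350 V.

+4.350 V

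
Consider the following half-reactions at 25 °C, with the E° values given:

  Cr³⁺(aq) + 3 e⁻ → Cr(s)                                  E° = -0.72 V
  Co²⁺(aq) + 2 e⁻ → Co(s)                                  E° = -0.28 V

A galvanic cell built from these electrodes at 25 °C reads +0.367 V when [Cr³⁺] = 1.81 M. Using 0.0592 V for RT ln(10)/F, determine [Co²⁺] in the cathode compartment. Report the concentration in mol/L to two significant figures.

Co²⁺/Co is the cathode, Cr³⁺/Cr the anode: E°cell = +0.44 V, n = 6.
Overall reaction: 3 Co²⁺(aq) + 2 Cr(s) → 3 Co(s) + 2 Cr³⁺(aq); Q = [Cr³⁺]^2/[Co²⁺]^3.
From E = E° − (0.0592/n) log Q: log Q = (E° − E)·n/0.0592 = (+0.44 − (+0.367))·6/0.0592 = 7.3986.
So 3·log[Co²⁺] = 2·log(1.81) − log Q = 0.5154 − (7.3986) = -6.8832; log[Co²⁺] = -6.8832 / 3 = -2.2944; [Co²⁺] = 10^(-2.2944) ≈ 0.0051 M.

0.0051 M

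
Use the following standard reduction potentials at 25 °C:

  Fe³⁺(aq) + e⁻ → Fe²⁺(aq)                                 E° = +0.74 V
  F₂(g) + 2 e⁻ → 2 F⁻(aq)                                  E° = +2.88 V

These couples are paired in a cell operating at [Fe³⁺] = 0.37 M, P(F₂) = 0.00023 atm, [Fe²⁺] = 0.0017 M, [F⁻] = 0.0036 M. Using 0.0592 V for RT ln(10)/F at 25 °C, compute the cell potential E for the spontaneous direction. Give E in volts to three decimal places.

+2.039 V

F₂/F⁻ is the cathode (higher E°), Fe³⁺/Fe²⁺ the anode: E°cell = +2.88 − (+0.74) = +2.14 V, n = 2.
Overall: F₂(g) + 2 Fe²⁺(aq) → 2 F⁻(aq) + 2 Fe³⁺(aq)
Q = [F⁻]^2·[Fe³⁺]^2 / (P(F₂)·[Fe²⁺]^2); log Q = 3.426.
E = E° − (0.0592/n) log Q = +2.14 − (0.0592/2)(3.426) = +2.039 V.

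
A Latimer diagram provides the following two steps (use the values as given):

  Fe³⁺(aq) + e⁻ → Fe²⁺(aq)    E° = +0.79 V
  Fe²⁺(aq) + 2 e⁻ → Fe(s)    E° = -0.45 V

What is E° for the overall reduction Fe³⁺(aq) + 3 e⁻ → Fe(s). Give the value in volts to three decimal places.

Adding the free-energy changes (−nFE°) of the two steps gives −n₃FE°₃ = −n₁FE°₁ − n₂FE°₂.
E°₃ = (1×+0.79 + 2×-0.45) / 3 = (-0.110) / 3 = -0.037 V.
Simply averaging or adding the two E° values would be wrong; the electron-weighted sum is required.

-0.037 V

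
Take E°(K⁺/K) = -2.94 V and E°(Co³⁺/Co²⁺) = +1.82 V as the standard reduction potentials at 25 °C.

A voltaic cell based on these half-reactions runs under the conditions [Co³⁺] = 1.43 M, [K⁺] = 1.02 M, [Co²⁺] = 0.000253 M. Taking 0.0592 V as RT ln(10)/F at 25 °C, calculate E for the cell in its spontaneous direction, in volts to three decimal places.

+4.982 V

Co³⁺/Co²⁺ is the cathode (higher E°), K⁺/K the anode: E°cell = +1.82 − (-2.94) = +4.76 V, n = 1.
Overall: Co³⁺(aq) + K(s) → Co²⁺(aq) + K⁺(aq)
Q = [Co²⁺]·[K⁺] / ([Co³⁺]); log Q = -3.744.
E = E° − (0.0592/n) log Q = +4.76 − (0.0592/1)(-3.744) = +4.982 V.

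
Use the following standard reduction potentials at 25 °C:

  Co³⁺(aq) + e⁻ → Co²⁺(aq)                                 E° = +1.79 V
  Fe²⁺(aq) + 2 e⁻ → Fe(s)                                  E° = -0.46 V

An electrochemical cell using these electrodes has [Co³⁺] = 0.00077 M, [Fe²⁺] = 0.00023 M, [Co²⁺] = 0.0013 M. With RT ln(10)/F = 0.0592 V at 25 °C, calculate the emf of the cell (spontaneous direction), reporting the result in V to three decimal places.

+2.344 V

Co³⁺/Co²⁺ is the cathode (higher E°), Fe²⁺/Fe the anode: E°cell = +1.79 − (-0.46) = +2.25 V, n = 2.
Overall: 2 Co³⁺(aq) + Fe(s) → 2 Co²⁺(aq) + Fe²⁺(aq)
Q = [Co²⁺]^2·[Fe²⁺] / ([Co³⁺]^2); log Q = -3.183.
E = E° − (0.0592/n) log Q = +2.25 − (0.0592/2)(-3.183) = +2.344 V.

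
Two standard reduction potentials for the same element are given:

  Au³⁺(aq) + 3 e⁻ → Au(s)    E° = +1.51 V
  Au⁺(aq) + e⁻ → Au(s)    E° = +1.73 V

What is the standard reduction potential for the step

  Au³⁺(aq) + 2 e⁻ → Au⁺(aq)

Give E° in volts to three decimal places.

+1.400 V

Sequential free energies add, so n₃E°₃ = n₁E°₁ + n₂E°₂.
With n₃ = 3, and the known step contributing 1×(+1.73) V, the unknown satisfies 2·E° = 3×(+1.51) − 1×(+1.73) = +2.800.
E° = +2.800 / 2 = +1.400 V.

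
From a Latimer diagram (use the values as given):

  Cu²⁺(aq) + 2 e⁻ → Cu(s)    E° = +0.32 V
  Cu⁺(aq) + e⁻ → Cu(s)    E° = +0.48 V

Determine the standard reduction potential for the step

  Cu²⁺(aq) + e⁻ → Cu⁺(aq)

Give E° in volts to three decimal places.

Sequential free energies add, so n₃E°₃ = n₁E°₁ + n₂E°₂.
With n₃ = 2, and the known step contributing 1×(+0.48) V, the unknown satisfies 1·E° = 2×(+0.32) − 1×(+0.48) = +0.160.
E° = +0.160 / 1 = +0.160 V.

+0.160 V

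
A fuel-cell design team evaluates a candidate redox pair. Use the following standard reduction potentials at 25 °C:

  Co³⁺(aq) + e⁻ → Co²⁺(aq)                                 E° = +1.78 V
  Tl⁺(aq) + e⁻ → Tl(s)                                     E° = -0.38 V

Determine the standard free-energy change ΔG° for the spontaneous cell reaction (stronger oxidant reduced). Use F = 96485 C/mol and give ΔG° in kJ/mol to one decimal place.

-208.4 kJ/mol

Co³⁺/Co²⁺ (E° = +1.78 V) is the cathode; Tl⁺/Tl (E° = -0.38 V) is the anode, so E°cell = +2.16 V.
Balancing electrons gives n = 1 (lcm of 1 and 1).
ΔG° = −nFE° = −(1)(96485)(+2.16) = -208,408 J = -208.4 kJ/mol.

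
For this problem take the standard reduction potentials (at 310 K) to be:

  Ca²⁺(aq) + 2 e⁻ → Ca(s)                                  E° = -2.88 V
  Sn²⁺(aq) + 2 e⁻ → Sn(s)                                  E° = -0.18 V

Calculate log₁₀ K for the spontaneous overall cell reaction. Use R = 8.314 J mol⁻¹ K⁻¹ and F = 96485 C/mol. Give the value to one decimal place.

Cathode: Sn²⁺/Sn; anode: Ca²⁺/Ca. E°cell = (-0.18) − (-2.88) = +2.70 V, with n = 2.
ΔG° = −nFE° = −RT ln K, so ln K = nFE°/(RT) = (2)(96485)(+2.70) / ((8.314)(310)) = 202.154.
log₁₀ K = 202.154 / ln 10 = 87.8.

87.8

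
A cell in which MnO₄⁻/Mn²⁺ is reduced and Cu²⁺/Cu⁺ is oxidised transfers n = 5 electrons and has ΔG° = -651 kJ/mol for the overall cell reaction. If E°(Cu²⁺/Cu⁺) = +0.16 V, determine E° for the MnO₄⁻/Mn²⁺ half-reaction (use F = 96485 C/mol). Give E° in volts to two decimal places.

E°cell = −ΔG°/(nF) = −(-651×10³)/((5)(96485)) = +1.349 V.
Since MnO₄⁻/Mn²⁺ is the cathode and Cu²⁺/Cu⁺ the anode, E°cell = E°(MnO₄⁻/Mn²⁺) − E°(Cu²⁺/Cu⁺).
So E°(MnO₄⁻/Mn²⁺) = E°cell + E°(Cu²⁺/Cu⁺) = +1.349 + (+0.16) = +1.51 V.

+1.51 V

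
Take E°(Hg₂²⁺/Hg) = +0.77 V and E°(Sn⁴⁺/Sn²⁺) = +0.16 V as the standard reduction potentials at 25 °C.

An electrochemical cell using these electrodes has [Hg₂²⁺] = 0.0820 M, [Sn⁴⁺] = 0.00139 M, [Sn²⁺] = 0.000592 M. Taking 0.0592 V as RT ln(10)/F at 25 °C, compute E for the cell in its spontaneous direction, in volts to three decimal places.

+0.567 V

Hg₂²⁺/Hg is the cathode (higher E°), Sn⁴⁺/Sn²⁺ the anode: E°cell = +0.77 − (+0.16) = +0.61 V, n = 2.
Overall: Hg₂²⁺(aq) + Sn²⁺(aq) → 2 Hg(l) + Sn⁴⁺(aq)
Q = [Sn⁴⁺] / ([Hg₂²⁺]·[Sn²⁺]); log Q = 1.457.
E = E° − (0.0592/n) log Q = +0.61 − (0.0592/2)(1.457) = +0.567 V.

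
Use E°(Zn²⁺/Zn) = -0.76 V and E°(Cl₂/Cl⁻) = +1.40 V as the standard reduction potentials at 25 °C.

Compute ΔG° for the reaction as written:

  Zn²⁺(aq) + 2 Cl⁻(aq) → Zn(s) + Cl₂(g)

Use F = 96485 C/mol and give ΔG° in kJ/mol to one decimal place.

As written, Zn²⁺/Zn is reduced (cathode) and Cl₂/Cl⁻ is oxidised (anode), so E°cell = (-0.76) − (+1.40) = -2.16 V.
Balancing electrons gives n = 2.
ΔG° = −nFE° = −(2)(96485)(-2.16) = 416,815 J = +416.8 kJ/mol.

+416.8 kJ/mol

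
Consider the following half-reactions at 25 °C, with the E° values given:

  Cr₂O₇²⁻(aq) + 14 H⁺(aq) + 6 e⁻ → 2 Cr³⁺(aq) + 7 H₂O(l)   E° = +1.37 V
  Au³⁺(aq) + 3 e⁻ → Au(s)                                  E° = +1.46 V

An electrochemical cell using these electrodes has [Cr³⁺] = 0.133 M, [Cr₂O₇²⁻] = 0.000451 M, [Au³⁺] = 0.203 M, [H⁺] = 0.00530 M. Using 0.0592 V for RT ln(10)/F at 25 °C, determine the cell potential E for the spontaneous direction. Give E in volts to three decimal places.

+0.406 V

Au³⁺/Au is the cathode (higher E°), Cr₂O₇²⁻/Cr³⁺ the anode: E°cell = +1.46 − (+1.37) = +0.09 V, n = 6.
Overall: 2 Au³⁺(aq) + 2 Cr³⁺(aq) + 7 H₂O(l) → 2 Au(s) + Cr₂O₇²⁻(aq) + 14 H⁺(aq)
Q = [Cr₂O₇²⁻]·[H⁺]^14 / ([Au³⁺]^2·[Cr³⁺]^2); log Q = -32.069.
E = E° − (0.0592/n) log Q = +0.09 − (0.0592/6)(-32.069) = +0.406 V.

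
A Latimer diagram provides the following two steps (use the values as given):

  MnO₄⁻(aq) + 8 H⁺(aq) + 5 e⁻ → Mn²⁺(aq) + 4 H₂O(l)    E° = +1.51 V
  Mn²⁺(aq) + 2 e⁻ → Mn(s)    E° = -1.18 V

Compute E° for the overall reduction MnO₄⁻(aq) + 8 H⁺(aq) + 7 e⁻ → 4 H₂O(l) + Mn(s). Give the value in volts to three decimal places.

+0.741 V

Since ΔG° = −nFE° is additive over sequential reductions, n₃E°₃ = n₁E°₁ + n₂E°₂.
E°₃ = (5×+1.51 + 2×-1.18) / 7 = (+5.190) / 7 = +0.741 V.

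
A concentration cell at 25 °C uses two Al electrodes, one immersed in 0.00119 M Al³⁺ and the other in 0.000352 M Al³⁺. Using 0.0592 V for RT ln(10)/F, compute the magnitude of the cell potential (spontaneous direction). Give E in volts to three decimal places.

For a concentration cell E°cell = 0. The 0.00119 M side is the cathode (reduction is favoured where [Al³⁺] is higher).
With n = 3, E = −(0.0592/3) log([Al³⁺]ₐₙ/[Al³⁺]꜀ₐₜ) = −(0.0592/3) log(0.000352/0.00119) = −(0.0592/3)(-0.529) = +0.010 V.

+0.010 V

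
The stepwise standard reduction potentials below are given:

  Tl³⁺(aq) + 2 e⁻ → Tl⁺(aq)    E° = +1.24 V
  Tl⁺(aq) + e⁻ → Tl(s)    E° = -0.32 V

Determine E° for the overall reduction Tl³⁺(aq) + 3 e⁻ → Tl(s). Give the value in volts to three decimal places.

Standard free energies of sequential steps add: ΔG°₃ = ΔG°₁ + ΔG°₂, so n₃E°₃ = n₁E°₁ + n₂E°₂.
E°₃ = (2×+1.24 + 1×-0.32) / 3 = (+2.160) / 3 = +0.720 V.

+0.720 V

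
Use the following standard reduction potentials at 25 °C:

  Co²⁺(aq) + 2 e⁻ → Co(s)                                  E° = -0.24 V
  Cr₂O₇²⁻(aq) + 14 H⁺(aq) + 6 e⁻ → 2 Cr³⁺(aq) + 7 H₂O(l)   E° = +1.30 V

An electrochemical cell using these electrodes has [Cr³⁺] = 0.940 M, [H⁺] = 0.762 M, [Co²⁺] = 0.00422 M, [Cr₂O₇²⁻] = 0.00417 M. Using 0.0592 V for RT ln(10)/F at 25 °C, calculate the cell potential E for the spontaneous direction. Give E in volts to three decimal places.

Cr₂O₇²⁻/Cr³⁺ is the cathode (higher E°), Co²⁺/Co the anode: E°cell = +1.30 − (-0.24) = +1.54 V, n = 6.
Overall: Cr₂O₇²⁻(aq) + 14 H⁺(aq) + 3 Co(s) → 2 Cr³⁺(aq) + 7 H₂O(l) + 3 Co²⁺(aq)
Q = [Cr³⁺]^2·[Co²⁺]^3 / ([Cr₂O₇²⁻]·[H⁺]^14); log Q = -3.145.
E = E° − (0.0592/n) log Q = +1.54 − (0.0592/6)(-3.145) = +1.571 V.

+1.571 V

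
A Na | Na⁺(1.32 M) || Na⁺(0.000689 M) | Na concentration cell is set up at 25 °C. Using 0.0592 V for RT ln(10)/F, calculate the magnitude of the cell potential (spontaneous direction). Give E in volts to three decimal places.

For a concentration cell E°cell = 0. The 1.32 M side is the cathode (reduction is favoured where [Na⁺] is higher).
With n = 1, E = −(0.0592/1) log([Na⁺]ₐₙ/[Na⁺]꜀ₐₜ) = −(0.0592/1) log(0.000689/1.32) = −(0.0592/1)(-3.282) = +0.194 V.

+0.194 V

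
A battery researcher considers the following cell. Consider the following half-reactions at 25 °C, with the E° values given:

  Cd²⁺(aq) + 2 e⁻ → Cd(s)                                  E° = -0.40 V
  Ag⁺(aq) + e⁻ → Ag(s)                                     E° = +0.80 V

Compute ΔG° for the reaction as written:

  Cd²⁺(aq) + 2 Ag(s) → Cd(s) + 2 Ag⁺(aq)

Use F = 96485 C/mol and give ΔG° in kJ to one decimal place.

As written, Cd²⁺/Cd is reduced (cathode) and Ag⁺/Ag is oxidised (anode), so E°cell = (-0.40) − (+0.80) = -1.20 V.
Balancing electrons gives n = 2.
ΔG° = −nFE° = −(2)(96485)(-1.20) = 231,564 J = +231.6 kJ.

+231.6 kJ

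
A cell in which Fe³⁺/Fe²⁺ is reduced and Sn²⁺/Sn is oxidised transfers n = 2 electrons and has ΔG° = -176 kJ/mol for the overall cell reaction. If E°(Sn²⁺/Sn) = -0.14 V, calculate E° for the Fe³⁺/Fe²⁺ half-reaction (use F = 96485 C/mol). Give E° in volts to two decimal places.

+0.77 V

E°cell = −ΔG°/(nF) = −(-176×10³)/((2)(96485)) = +0.912 V.
Since Fe³⁺/Fe²⁺ is the cathode and Sn²⁺/Sn the anode, E°cell = E°(Fe³⁺/Fe²⁺) − E°(Sn²⁺/Sn).
So E°(Fe³⁺/Fe²⁺) = E°cell + E°(Sn²⁺/Sn) = +0.912 + (-0.14) = +0.77 V.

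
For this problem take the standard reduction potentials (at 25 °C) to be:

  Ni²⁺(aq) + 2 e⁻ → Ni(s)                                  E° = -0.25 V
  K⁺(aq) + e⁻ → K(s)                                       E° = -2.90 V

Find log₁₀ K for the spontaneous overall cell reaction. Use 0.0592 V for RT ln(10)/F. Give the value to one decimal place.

89.5

Cathode: Ni²⁺/Ni; anode: K⁺/K. E°cell = +2.65 V, n = 2.
log K = nE°cell / 0.0592 = (2)(+2.65) / 0.0592 = 89.5.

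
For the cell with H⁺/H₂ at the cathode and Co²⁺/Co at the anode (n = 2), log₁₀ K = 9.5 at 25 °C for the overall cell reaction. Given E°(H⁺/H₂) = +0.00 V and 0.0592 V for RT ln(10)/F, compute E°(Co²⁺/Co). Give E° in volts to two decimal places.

E°cell = (0.0592/n)·log K = (0.0592/2)(9.5) = +0.281 V.
Since H⁺/H₂ is the cathode and Co²⁺/Co the anode, E°cell = E°(H⁺/H₂) − E°(Co²⁺/Co).
So E°(Co²⁺/Co) = E°(H⁺/H₂) − E°cell = (+0.00) − (+0.281) = -0.28 V.

-0.28 V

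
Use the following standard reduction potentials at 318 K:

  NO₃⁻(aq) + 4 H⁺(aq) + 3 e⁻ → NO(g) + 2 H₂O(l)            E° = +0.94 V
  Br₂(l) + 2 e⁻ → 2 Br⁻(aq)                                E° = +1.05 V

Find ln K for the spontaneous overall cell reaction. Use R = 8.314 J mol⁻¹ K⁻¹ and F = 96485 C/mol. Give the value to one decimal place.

Cathode: Br₂/Br⁻; anode: NO₃⁻/NO. E°cell = (+1.05) − (+0.94) = +0.11 V, with n = 6.
ΔG° = −nFE° = −RT ln K, so ln K = nFE°/(RT) = (6)(96485)(+0.11) / ((8.314)(318)) = 24.086.

24.1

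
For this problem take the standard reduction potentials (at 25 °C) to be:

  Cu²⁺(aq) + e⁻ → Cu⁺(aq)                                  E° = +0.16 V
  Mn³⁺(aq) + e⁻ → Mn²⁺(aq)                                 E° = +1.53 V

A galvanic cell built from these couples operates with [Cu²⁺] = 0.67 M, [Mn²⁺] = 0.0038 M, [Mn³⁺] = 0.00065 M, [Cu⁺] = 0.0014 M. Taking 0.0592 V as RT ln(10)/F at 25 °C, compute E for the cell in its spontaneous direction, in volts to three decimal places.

Mn³⁺/Mn²⁺ is the cathode (higher E°), Cu²⁺/Cu⁺ the anode: E°cell = +1.53 − (+0.16) = +1.37 V, n = 1.
Overall: Mn³⁺(aq) + Cu⁺(aq) → Mn²⁺(aq) + Cu²⁺(aq)
Q = [Mn²⁺]·[Cu²⁺] / ([Mn³⁺]·[Cu⁺]); log Q = 3.447.
E = E° − (0.0592/n) log Q = +1.37 − (0.0592/1)(3.447) = +1.166 V.

+1.166 V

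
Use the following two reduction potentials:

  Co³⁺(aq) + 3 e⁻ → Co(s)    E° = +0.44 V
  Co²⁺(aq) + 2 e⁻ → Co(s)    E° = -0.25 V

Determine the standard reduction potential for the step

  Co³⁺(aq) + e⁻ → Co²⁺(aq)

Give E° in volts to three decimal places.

Sequential free energies add, so n₃E°₃ = n₁E°₁ + n₂E°₂.
With n₃ = 3, and the known step contributing 2×(-0.25) V, the unknown satisfies 1·E° = 3×(+0.44) − 2×(-0.25) = +1.820.
E° = +1.820 / 1 = +1.820 V.

+1.820 V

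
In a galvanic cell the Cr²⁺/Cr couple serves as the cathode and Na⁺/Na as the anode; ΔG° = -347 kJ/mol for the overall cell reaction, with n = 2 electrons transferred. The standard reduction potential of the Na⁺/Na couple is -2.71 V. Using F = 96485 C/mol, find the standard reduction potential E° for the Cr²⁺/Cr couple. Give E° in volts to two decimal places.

E°cell = −ΔG°/(nF) = −(-347×10³)/((2)(96485)) = +1.798 V.
Since Cr²⁺/Cr is the cathode and Na⁺/Na the anode, E°cell = E°(Cr²⁺/Cr) − E°(Na⁺/Na).
So E°(Cr²⁺/Cr) = E°cell + E°(Na⁺/Na) = +1.798 + (-2.71) = -0.91 V.

-0.91 V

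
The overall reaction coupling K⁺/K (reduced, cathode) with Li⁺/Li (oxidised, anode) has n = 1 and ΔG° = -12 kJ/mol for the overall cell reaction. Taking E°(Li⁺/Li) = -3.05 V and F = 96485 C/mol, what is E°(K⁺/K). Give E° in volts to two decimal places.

-2.93 V

E°cell = −ΔG°/(nF) = −(-12×10³)/((1)(96485)) = +0.124 V.
Since K⁺/K is the cathode and Li⁺/Li the anode, E°cell = E°(K⁺/K) − E°(Li⁺/Li).
So E°(K⁺/K) = E°cell + E°(Li⁺/Li) = +0.124 + (-3.05) = -2.93 V.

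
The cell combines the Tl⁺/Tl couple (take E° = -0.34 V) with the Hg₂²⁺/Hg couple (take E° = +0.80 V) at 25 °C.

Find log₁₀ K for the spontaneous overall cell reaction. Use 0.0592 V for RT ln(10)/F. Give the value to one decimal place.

38.5

Cathode: Hg₂²⁺/Hg; anode: Tl⁺/Tl. E°cell = +1.14 V, n = 2.
log K = nE°cell / 0.0592 = (2)(+1.14) / 0.0592 = 38.5.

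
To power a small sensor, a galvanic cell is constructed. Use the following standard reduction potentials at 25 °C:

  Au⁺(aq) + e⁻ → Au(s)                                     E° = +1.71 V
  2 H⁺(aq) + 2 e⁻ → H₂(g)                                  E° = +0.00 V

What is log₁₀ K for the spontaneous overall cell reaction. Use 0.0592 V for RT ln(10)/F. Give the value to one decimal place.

Cathode: Au⁺/Au; anode: H⁺/H₂. E°cell = +1.71 V, n = 2.
log K = nE°cell / 0.0592 = (2)(+1.71) / 0.0592 = 57.8.

57.8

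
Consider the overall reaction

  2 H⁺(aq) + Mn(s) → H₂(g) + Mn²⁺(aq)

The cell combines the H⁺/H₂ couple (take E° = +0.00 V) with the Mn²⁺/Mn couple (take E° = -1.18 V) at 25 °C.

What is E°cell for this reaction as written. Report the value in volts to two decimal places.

The H⁺/H₂ couple has the higher reduction potential, so it is the cathode; Mn²⁺/Mn is oxidised at the anode.
E°cell = E°(cathode) − E°(anode) = (+0.00) − (-1.18) = +1.18 V.

+1.18 V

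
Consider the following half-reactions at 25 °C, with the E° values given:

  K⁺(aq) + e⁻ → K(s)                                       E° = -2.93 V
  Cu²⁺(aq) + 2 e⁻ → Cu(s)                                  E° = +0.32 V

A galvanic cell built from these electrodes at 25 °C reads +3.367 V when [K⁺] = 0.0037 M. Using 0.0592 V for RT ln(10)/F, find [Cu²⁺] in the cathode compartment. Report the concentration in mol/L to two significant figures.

Cu²⁺/Cu is the cathode, K⁺/K the anode: E°cell = +3.25 V, n = 2.
Overall reaction: Cu²⁺(aq) + 2 K(s) → Cu(s) + 2 K⁺(aq); Q = [K⁺]^2/[Cu²⁺]^1.
From E = E° − (0.0592/n) log Q: log Q = (E° − E)·n/0.0592 = (+3.25 − (+3.367))·2/0.0592 = -3.9527.
So 1·log[Cu²⁺] = 2·log(0.0037) − log Q = -4.8636 − (-3.9527) = -0.9109; [Cu²⁺] = 10^(-0.9109) ≈ 0.12 M.

0.12 M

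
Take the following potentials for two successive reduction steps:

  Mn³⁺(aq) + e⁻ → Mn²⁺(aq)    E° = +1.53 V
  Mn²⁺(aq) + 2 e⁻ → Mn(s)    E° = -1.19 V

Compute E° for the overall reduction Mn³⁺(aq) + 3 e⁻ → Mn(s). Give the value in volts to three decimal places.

-0.283 V

Adding the free-energy changes (−nFE°) of the two steps gives −n₃FE°₃ = −n₁FE°₁ − n₂FE°₂.
E°₃ = (1×+1.53 + 2×-1.19) / 3 = (-0.850) / 3 = -0.283 V.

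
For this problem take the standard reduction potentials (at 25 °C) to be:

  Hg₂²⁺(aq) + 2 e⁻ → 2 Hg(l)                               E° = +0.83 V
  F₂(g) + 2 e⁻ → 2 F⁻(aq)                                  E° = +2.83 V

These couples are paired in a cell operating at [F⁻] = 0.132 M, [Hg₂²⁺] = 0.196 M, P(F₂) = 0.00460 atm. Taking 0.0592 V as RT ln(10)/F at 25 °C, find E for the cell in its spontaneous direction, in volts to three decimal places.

+2.004 V

F₂/F⁻ is the cathode (higher E°), Hg₂²⁺/Hg the anode: E°cell = +2.83 − (+0.83) = +2.00 V, n = 2.
Overall: F₂(g) + 2 Hg(l) → 2 F⁻(aq) + Hg₂²⁺(aq)
Q = [F⁻]^2·[Hg₂²⁺] / (P(F₂)); log Q = -0.129.
E = E° − (0.0592/n) log Q = +2.00 − (0.0592/2)(-0.129) = +2.004 V.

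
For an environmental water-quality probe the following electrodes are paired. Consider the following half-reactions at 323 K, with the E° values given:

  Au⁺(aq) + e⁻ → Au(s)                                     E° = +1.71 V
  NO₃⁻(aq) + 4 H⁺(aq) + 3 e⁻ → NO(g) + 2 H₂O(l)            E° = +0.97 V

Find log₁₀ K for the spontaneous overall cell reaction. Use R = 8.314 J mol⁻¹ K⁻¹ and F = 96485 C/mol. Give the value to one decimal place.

34.6

Cathode: Au⁺/Au; anode: NO₃⁻/NO. E°cell = (+1.71) − (+0.97) = +0.74 V, with n = 3.
ΔG° = −nFE° = −RT ln K, so ln K = nFE°/(RT) = (3)(96485)(+0.74) / ((8.314)(323)) = 79.763.
log₁₀ K = 79.763 / ln 10 = 34.6.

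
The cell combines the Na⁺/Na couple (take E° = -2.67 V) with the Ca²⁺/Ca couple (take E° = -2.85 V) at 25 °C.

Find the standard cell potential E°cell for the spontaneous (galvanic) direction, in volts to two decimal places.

The Na⁺/Na couple has the higher reduction potential, so it is the cathode; Ca²⁺/Ca is oxidised at the anode.
E°cell = E°(cathode) − E°(anode) = (-2.67) − (-2.85) = +0.18 V.
Since E°cell > 0, the reaction is spontaneous under standard conditions.

+0.18 V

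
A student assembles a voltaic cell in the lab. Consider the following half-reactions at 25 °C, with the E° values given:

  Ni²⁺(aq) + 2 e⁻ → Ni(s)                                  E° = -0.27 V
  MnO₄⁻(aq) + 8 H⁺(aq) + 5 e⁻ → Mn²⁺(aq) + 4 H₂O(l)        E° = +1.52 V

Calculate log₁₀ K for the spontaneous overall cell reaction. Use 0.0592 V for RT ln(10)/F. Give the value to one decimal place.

Cathode: MnO₄⁻/Mn²⁺; anode: Ni²⁺/Ni. E°cell = +1.79 V, n = 10.
log K = nE°cell / 0.0592 = (10)(+1.79) / 0.0592 = 302.4.

302.4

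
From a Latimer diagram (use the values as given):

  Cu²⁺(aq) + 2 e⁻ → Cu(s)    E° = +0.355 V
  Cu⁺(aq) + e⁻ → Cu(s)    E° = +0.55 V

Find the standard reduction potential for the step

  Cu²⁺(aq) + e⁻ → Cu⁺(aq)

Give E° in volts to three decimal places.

Sequential free energies add, so n₃E°₃ = n₁E°₁ + n₂E°₂.
With n₃ = 2, and the known step contributing 1×(+0.55) V, the unknown satisfies 1·E° = 2×(+0.355) − 1×(+0.55) = +0.160.
E° = +0.160 / 1 = +0.160 V.

+0.160 V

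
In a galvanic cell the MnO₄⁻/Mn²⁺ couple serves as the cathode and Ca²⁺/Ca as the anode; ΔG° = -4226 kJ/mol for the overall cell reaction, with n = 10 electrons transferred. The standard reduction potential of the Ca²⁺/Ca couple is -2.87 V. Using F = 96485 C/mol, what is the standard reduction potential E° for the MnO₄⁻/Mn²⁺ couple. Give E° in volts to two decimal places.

+1.51 V

E°cell = −ΔG°/(nF) = −(-4226×10³)/((10)(96485)) = +4.380 V.
Since MnO₄⁻/Mn²⁺ is the cathode and Ca²⁺/Ca the anode, E°cell = E°(MnO₄⁻/Mn²⁺) − E°(Ca²⁺/Ca).
So E°(MnO₄⁻/Mn²⁺) = E°cell + E°(Ca²⁺/Ca) = +4.380 + (-2.87) = +1.51 V.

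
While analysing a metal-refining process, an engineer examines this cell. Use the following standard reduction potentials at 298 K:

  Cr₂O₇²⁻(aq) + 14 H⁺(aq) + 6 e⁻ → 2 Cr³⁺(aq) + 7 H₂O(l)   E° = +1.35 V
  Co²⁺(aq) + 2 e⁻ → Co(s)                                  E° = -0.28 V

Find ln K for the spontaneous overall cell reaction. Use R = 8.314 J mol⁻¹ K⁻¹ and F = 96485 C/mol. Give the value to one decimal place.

Cathode: Cr₂O₇²⁻/Cr³⁺; anode: Co²⁺/Co. E°cell = (+1.35) − (-0.28) = +1.63 V, with n = 6.
ΔG° = −nFE° = −RT ln K, so ln K = nFE°/(RT) = (6)(96485)(+1.63) / ((8.314)(298)) = 380.866.

380.9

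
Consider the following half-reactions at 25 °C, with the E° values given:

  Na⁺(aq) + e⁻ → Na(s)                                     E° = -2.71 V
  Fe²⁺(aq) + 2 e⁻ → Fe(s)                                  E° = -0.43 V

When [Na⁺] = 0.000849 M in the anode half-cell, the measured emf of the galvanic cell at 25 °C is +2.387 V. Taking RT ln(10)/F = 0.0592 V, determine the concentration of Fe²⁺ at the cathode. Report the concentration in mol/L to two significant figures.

Fe²⁺/Fe is the cathode, Na⁺/Na the anode: E°cell = +2.28 V, n = 2.
Overall reaction: Fe²⁺(aq) + 2 Na(s) → Fe(s) + 2 Na⁺(aq); Q = [Na⁺]^2/[Fe²⁺]^1.
From E = E° − (0.0592/n) log Q: log Q = (E° − E)·n/0.0592 = (+2.28 − (+2.387))·2/0.0592 = -3.6149.
So 1·log[Fe²⁺] = 2·log(0.000849) − log Q = -6.1422 − (-3.6149) = -2.5273; [Fe²⁺] = 10^(-2.5273) ≈ 0.0030 M.

0.0030 M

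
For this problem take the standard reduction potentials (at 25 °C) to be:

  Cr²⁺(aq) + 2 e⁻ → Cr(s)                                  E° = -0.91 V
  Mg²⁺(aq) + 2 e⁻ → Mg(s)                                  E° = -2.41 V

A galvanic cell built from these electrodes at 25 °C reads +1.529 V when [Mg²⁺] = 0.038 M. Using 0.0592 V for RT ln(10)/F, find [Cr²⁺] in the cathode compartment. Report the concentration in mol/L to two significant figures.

0.36 M

Cr²⁺/Cr is the cathode, Mg²⁺/Mg the anode: E°cell = +1.50 V, n = 2.
Overall reaction: Cr²⁺(aq) + Mg(s) → Cr(s) + Mg²⁺(aq); Q = [Mg²⁺]^1/[Cr²⁺]^1.
From E = E° − (0.0592/n) log Q: log Q = (E° − E)·n/0.0592 = (+1.50 − (+1.529))·2/0.0592 = -0.9797.
So 1·log[Cr²⁺] = 1·log(0.038) − log Q = -1.4202 − (-0.9797) = -0.4405; [Cr²⁺] = 10^(-0.4405) ≈ 0.36 M.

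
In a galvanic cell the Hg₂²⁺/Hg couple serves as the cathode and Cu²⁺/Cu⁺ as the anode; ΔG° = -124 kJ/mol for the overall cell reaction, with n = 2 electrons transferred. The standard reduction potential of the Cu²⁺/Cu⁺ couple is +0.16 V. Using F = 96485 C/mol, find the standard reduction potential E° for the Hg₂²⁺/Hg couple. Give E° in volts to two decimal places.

E°cell = −ΔG°/(nF) = −(-124×10³)/((2)(96485)) = +0.643 V.
Since Hg₂²⁺/Hg is the cathode and Cu²⁺/Cu⁺ the anode, E°cell = E°(Hg₂²⁺/Hg) − E°(Cu²⁺/Cu⁺).
So E°(Hg₂²⁺/Hg) = E°cell + E°(Cu²⁺/Cu⁺) = +0.643 + (+0.16) = +0.80 V.

+0.80 V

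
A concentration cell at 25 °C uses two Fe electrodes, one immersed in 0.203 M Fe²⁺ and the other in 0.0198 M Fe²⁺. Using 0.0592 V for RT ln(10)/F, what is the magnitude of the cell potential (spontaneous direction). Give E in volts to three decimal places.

For a concentration cell E°cell = 0. The 0.203 M side is the cathode (reduction is favoured where [Fe²⁺] is higher).
With n = 2, E = −(0.0592/2) log([Fe²⁺]ₐₙ/[Fe²⁺]꜀ₐₜ) = −(0.0592/2) log(0.0198/0.203) = −(0.0592/2)(-1.011) = +0.030 V.

+0.030 V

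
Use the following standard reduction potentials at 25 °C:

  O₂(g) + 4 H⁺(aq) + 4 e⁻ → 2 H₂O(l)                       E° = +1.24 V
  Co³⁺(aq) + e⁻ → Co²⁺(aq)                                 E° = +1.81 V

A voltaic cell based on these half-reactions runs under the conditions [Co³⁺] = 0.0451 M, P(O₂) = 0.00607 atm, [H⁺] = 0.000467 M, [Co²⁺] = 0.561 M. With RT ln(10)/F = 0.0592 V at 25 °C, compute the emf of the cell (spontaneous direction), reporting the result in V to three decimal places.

+0.735 V

Co³⁺/Co²⁺ is the cathode (higher E°), O₂/H₂O the anode: E°cell = +1.81 − (+1.24) = +0.57 V, n = 4.
Overall: 4 Co³⁺(aq) + 2 H₂O(l) → 4 Co²⁺(aq) + O₂(g) + 4 H⁺(aq)
Q = [Co²⁺]^4·P(O₂)·[H⁺]^4 / ([Co³⁺]^4); log Q = -11.160.
E = E° − (0.0592/n) log Q = +0.57 − (0.0592/4)(-11.160) = +0.735 V.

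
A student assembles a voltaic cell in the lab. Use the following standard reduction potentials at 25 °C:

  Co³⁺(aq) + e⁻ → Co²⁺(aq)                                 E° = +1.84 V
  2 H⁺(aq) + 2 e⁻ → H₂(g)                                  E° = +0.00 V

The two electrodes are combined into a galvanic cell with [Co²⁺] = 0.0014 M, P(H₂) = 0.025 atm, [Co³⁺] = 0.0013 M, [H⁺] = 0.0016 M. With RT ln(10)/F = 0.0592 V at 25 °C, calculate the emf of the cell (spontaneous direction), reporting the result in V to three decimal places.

Co³⁺/Co²⁺ is the cathode (higher E°), H⁺/H₂ the anode: E°cell = +1.84 − (+0.00) = +1.84 V, n = 2.
Overall: 2 Co³⁺(aq) + H₂(g) → 2 Co²⁺(aq) + 2 H⁺(aq)
Q = [Co²⁺]^2·[H⁺]^2 / ([Co³⁺]^2·P(H₂)); log Q = -3.925.
E = E° − (0.0592/n) log Q = +1.84 − (0.0592/2)(-3.925) = +1.956 V.

+1.956 V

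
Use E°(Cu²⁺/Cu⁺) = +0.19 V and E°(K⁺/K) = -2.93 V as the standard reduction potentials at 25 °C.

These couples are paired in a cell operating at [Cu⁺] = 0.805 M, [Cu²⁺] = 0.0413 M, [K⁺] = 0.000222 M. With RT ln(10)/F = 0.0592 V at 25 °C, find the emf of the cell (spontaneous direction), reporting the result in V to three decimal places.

Cu²⁺/Cu⁺ is the cathode (higher E°), K⁺/K the anode: E°cell = +0.19 − (-2.93) = +3.12 V, n = 1.
Overall: Cu²⁺(aq) + K(s) → Cu⁺(aq) + K⁺(aq)
Q = [Cu⁺]·[K⁺] / ([Cu²⁺]); log Q = -2.364.
E = E° − (0.0592/n) log Q = +3.12 − (0.0592/1)(-2.364) = +3.260 V.

+3.260 V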